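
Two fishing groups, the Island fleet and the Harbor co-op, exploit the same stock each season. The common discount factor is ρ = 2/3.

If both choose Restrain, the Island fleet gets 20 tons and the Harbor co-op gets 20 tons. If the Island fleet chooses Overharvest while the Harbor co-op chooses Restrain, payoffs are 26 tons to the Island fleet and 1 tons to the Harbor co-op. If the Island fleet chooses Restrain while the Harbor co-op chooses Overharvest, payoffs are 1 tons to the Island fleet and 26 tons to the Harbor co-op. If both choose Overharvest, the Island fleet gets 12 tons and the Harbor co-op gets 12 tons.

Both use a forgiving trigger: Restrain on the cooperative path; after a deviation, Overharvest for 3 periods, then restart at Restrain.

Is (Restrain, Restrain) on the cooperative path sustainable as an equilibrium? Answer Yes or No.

IC: ρ+…+ρ^3 ≥ (26−20)/(20−12) = 3/4.
At ρ = 2/3: partial sum = 1.4074 ≥ 0.7500. Cooperation sustainable.

Yes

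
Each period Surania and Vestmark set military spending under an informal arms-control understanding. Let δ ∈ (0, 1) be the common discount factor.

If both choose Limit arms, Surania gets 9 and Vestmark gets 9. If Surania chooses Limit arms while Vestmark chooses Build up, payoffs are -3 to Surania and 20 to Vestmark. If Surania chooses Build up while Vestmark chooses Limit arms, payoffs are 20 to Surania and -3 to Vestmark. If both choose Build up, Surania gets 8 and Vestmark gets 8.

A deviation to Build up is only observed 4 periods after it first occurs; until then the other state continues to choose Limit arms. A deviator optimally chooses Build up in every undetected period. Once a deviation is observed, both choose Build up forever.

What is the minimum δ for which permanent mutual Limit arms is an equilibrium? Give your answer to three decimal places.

A deviator earns 20 for 4 periods, then 8 forever; cooperating earns 9 forever. Multiplying the IC by (1−δ):
9 ≥ 20(1−δ^4) + 8δ^4, so 12·δ^4 ≥ 11 and δ^4 ≥ 11/12.
δ ≥ (11/12)^(1/4) ≈ 0.978.

0.978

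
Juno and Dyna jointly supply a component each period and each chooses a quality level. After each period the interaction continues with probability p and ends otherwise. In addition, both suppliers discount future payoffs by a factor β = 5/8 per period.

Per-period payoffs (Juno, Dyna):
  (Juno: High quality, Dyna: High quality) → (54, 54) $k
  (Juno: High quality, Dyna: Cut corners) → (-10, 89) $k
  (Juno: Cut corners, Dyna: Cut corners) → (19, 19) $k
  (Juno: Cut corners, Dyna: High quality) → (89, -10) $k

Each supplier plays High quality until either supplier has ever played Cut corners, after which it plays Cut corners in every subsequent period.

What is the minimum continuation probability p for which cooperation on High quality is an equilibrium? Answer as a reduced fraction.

With continuation probability p and discount β, the effective per-period discount factor is βp.
Grim-trigger IC: βp ≥ (89−54)/(89−19) = 1/2.
So p ≥ (1/2)/(5/8) = 4/5.

4/5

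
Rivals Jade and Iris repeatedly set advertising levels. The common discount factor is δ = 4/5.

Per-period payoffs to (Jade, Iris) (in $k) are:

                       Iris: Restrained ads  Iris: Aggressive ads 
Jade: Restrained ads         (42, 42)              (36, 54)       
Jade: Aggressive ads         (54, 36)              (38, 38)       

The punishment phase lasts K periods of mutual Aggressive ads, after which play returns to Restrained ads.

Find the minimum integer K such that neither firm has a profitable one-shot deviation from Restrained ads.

Need Σ_{k=1}^{K} δ^k ≥ (54−42)/(42−38) = 3.0000 at δ = 4/5.
At K = 6 the sum is 2.9514 < 3.0000; at K = 7 it is 3.1611 ≥ 3.0000.
So the minimum punishment length is K = 7.

7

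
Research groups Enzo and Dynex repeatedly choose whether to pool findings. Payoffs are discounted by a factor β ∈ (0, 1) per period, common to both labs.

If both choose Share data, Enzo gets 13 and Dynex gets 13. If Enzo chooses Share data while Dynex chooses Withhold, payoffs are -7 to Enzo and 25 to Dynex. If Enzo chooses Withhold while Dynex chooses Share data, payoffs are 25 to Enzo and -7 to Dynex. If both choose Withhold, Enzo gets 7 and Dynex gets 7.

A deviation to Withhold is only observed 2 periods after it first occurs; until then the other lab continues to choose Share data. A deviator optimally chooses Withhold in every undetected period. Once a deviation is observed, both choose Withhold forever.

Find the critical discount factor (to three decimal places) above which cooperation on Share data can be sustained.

Deviating for the 2 undetected periods gains 25−13 = 12 per period over cooperation, then loses 13−7 = 6 per period forever once punishment starts.
Gain: 12(1 + β + … + β^1); loss: 6·β^2/(1−β).
No profitable deviation ⇔ 12(1−β^2) ≤ 6·β^2, i.e. β^2 ≥ 12/(12+6) = 2/3.
Hence β ≥ (2/3)^(1/2) ≈ 0.816.

0.816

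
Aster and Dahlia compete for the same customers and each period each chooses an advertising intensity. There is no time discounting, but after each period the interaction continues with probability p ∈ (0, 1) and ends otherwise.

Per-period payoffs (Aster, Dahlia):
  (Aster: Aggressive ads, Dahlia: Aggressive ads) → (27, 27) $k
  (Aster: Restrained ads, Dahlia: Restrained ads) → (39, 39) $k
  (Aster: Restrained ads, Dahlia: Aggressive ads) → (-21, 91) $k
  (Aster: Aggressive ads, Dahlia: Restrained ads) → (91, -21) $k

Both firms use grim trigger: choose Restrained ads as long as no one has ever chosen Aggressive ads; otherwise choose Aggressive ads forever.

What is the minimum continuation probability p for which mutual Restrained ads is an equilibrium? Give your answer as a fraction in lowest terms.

13/16

With no time discounting, the continuation probability p plays the role of the discount factor.
Grim-trigger IC: 39/(1−p) ≥ 91 + 27p/(1−p) ⇒ p ≥ (91−39)/(91−27) = 13/16.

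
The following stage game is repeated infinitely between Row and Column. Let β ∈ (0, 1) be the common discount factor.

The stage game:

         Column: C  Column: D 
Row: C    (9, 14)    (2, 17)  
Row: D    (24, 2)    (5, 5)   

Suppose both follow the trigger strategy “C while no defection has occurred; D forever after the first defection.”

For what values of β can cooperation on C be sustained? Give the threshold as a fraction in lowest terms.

15/19

For Row: deviation gain 24−9 = 15, per-period punishment loss 9−5 = 4. IC gives β ≥ 15/19.
For Column: gain 3, loss 9 per period, so β ≥ 3/12 = 1/4.
The tighter constraint is Row's, so cooperation needs β ≥ 15/19.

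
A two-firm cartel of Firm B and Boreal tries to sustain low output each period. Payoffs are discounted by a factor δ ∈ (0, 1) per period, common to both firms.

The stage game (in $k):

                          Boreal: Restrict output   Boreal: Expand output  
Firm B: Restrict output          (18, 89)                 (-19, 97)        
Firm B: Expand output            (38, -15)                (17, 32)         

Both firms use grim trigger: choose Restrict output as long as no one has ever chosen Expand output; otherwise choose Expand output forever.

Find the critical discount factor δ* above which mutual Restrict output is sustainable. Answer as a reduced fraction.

20/21

Firm B's threshold: (38−18)/(38−17) = 20/21.
Boreal's threshold: (97−89)/(97−32) = 8/65.
20/21 > 8/65, so Firm B binds and δ* = 20/21.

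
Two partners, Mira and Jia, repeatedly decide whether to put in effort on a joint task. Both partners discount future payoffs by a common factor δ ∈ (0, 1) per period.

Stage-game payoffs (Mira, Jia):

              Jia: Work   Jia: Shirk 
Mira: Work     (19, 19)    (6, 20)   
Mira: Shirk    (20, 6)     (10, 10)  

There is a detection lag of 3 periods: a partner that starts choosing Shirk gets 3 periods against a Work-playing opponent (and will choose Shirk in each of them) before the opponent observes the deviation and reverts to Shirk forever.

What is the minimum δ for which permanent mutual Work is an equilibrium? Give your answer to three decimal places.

0.464

The best deviation is to choose Shirk for all 3 undetected periods, earning 20 each, then 10 forever once detected.
Deviation value: 20(1−δ^3)/(1−δ) + 10δ^3/(1−δ); cooperation value: 19/(1−δ).
IC: 19 ≥ 20(1−δ^3) + 10δ^3 = 20 − 10δ^3.
So δ^3 ≥ 1/10, giving δ ≥ (1/10)^(1/3) ≈ 0.464.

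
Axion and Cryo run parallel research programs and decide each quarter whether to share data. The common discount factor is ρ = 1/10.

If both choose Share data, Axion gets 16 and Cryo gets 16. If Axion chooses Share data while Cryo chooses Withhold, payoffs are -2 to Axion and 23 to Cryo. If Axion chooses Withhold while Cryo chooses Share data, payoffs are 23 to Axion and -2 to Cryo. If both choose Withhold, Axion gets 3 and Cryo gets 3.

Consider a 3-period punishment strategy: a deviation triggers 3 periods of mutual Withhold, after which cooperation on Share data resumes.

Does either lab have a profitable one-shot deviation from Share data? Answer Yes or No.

Yes

A one-shot deviation gives 23 now, then 3 for 3 periods, then back to 16.
Gain from deviating: (23−16) today; loss: (16−3) in each of the next 3 periods.
No-deviation condition: (16−3)(ρ+…+ρ^3) ≥ 23−16, i.e. ρ+…+ρ^3 ≥ 7/13.
At ρ = 1/10: ρ+…+ρ^3 = 0.1110 < 0.5385.
So cooperation is not sustainable.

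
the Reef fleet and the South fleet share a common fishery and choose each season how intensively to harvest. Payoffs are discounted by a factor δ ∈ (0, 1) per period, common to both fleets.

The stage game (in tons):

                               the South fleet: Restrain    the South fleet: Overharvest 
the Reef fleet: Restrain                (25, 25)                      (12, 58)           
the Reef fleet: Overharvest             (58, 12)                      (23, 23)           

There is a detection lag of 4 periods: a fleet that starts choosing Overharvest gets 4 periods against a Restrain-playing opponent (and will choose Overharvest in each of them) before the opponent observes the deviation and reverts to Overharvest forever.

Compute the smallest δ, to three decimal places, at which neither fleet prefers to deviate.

A deviator earns 58 for 4 periods, then 23 forever; cooperating earns 25 forever. Multiplying the IC by (1−δ):
25 ≥ 58(1−δ^4) + 23δ^4, so 35·δ^4 ≥ 33 and δ^4 ≥ 33/35.
δ ≥ (33/35)^(1/4) ≈ 0.985.

0.985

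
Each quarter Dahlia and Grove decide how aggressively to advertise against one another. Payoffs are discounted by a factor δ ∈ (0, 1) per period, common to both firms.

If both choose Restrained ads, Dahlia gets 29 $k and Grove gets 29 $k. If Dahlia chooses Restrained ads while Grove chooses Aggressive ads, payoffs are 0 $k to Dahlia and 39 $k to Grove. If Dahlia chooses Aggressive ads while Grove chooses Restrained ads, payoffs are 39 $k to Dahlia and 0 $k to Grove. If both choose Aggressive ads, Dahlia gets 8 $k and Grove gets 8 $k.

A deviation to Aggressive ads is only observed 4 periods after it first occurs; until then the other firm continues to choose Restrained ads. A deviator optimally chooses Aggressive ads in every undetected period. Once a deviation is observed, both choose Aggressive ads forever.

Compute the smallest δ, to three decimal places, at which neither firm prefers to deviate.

A deviator earns 39 for 4 periods, then 8 forever; cooperating earns 29 forever. Multiplying the IC by (1−δ):
29 ≥ 39(1−δ^4) + 8δ^4, so 31·δ^4 ≥ 10 and δ^4 ≥ 10/31.
δ ≥ (10/31)^(1/4) ≈ 0.754.

0.754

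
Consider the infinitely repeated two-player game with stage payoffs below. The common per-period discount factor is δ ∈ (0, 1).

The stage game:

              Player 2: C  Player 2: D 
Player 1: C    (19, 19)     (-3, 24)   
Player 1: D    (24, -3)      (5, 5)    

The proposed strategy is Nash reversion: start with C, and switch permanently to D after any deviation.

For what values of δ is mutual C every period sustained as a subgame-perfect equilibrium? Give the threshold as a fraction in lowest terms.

5/19

19/(1−δ) ≥ 24 + 5δ/(1−δ)
19 ≥ 24 − 19δ
δ ≥ 5/19.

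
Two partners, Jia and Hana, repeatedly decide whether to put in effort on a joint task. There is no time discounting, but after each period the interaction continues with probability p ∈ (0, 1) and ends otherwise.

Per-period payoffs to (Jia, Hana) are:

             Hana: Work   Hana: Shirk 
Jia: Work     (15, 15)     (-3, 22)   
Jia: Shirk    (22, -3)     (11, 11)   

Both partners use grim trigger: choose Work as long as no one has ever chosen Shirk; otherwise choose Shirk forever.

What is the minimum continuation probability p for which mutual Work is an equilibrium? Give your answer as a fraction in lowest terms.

With no time discounting, the continuation probability p plays the role of the discount factor.
Grim-trigger IC: 15/(1−p) ≥ 22 + 11p/(1−p) ⇒ p ≥ (22−15)/(22−11) = 7/11.

7/11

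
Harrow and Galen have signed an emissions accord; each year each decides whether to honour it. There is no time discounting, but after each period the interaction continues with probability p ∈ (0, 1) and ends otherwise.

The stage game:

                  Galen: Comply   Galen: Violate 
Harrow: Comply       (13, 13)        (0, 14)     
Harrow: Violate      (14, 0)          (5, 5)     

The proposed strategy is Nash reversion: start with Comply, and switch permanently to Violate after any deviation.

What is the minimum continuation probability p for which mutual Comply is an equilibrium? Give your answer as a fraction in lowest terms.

Expected cooperation value is 13 + p·13 + p²·13 + … = 13/(1−p); deviation gives 14 + p·5/(1−p).
13 ≥ 14(1−p) + 5p ⇒ 9p ≥ 1 ⇒ p ≥ 1/9.

1/9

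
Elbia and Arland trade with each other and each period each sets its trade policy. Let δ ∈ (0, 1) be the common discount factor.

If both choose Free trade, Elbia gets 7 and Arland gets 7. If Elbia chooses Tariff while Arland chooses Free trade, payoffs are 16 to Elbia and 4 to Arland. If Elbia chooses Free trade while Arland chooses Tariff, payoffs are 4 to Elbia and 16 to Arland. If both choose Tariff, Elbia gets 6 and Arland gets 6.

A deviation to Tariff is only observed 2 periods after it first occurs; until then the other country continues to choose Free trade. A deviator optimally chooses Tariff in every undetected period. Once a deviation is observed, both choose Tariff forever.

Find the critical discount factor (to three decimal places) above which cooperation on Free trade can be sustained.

0.949

Deviating for the 2 undetected periods gains 16−7 = 9 per period over cooperation, then loses 7−6 = 1 per period forever once punishment starts.
Gain: 9(1 + δ + … + δ^1); loss: 1·δ^2/(1−δ).
No profitable deviation ⇔ 9(1−δ^2) ≤ 1·δ^2, i.e. δ^2 ≥ 9/(9+1) = 9/10.
Hence δ ≥ (9/10)^(1/2) ≈ 0.949.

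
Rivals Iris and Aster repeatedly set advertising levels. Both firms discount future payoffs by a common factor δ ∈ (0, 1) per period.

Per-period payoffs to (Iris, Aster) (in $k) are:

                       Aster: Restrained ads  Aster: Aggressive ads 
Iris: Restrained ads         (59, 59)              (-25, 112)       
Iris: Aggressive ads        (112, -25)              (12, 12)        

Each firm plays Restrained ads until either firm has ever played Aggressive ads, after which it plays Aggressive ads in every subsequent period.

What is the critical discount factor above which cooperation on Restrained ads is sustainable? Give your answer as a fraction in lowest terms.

One-period gain from deviating is 112 − 59 = 53. The loss is 59 − 12 = 47 in every subsequent period, with present value 47·δ/(1−δ).
Deviation is unprofitable when 47·δ/(1−δ) ≥ 53, i.e. δ/(1−δ) ≥ 53/47.
Equivalently δ ≥ 53/(53+47) = 53/100.

53/100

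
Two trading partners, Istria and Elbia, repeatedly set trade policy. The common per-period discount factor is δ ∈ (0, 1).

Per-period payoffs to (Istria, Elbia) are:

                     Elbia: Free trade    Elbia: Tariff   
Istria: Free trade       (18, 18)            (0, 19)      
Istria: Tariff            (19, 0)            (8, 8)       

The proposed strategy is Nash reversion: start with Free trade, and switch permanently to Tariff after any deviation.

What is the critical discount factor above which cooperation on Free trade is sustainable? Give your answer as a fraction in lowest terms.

1/11

18/(1−δ) ≥ 19 + 8δ/(1−δ)
18 ≥ 19 − 11δ
δ ≥ 1/11.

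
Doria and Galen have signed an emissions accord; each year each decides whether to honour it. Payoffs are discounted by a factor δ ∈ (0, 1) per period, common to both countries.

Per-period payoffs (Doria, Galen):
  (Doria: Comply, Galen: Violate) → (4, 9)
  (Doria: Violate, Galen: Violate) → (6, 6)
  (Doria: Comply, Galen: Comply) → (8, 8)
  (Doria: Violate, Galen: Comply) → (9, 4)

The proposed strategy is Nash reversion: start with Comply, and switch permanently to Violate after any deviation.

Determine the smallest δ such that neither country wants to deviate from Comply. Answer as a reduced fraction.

1/3

Under grim trigger the critical discount factor is (T−C)/(T−P) with T = 9, C = 8, P = 6.
δ* = (9−8)/(9−6) = 1/3.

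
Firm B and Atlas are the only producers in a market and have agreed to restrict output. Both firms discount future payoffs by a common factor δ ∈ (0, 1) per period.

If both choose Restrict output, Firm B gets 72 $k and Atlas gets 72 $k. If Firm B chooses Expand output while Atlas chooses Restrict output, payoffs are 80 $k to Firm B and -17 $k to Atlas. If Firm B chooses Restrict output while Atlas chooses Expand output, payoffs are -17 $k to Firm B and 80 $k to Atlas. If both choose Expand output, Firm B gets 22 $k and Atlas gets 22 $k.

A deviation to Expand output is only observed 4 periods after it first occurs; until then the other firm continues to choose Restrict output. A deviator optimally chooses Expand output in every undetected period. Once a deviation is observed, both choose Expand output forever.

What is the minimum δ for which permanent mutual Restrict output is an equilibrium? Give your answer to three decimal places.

0.609

The best deviation is to choose Expand output for all 4 undetected periods, earning 80 each, then 22 forever once detected.
Deviation value: 80(1−δ^4)/(1−δ) + 22δ^4/(1−δ); cooperation value: 72/(1−δ).
IC: 72 ≥ 80(1−δ^4) + 22δ^4 = 80 − 58δ^4.
So δ^4 ≥ 8/58 = 4/29, giving δ ≥ (4/29)^(1/4) ≈ 0.609.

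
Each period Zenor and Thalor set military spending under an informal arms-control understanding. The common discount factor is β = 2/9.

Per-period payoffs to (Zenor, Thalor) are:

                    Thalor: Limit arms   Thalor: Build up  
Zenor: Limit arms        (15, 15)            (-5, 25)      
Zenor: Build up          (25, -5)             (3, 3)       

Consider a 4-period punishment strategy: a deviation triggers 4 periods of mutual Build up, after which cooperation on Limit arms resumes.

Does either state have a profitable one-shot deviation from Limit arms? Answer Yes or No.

Comparing payoff streams over the 5 periods until play realigns: cooperate → 15(1+β+…+β^4); deviate → 25 + 3(β+…+β^4).
Cooperation is sustained iff (15−3)(β+…+β^4) ≥ 25−15.
β+…+β^4 = 2/9·(1−(2/9)^4)/(1−2/9) = 0.2850, and (25−15)/(15−3) = 0.8333.
0.2850 < 0.8333, so cooperation is not sustainable.

Yes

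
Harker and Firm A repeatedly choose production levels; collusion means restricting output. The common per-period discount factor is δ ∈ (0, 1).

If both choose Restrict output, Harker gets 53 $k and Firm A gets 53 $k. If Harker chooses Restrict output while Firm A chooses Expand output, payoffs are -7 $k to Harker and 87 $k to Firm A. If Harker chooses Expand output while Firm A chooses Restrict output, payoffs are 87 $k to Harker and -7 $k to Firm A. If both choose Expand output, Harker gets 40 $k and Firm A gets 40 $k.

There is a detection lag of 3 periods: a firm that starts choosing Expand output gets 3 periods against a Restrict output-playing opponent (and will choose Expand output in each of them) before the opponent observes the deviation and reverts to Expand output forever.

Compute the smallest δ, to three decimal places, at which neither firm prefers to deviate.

0.898

The best deviation is to choose Expand output for all 3 undetected periods, earning 87 each, then 40 forever once detected.
Deviation value: 87(1−δ^3)/(1−δ) + 40δ^3/(1−δ); cooperation value: 53/(1−δ).
IC: 53 ≥ 87(1−δ^3) + 40δ^3 = 87 − 47δ^3.
So δ^3 ≥ 34/47, giving δ ≥ (34/47)^(1/3) ≈ 0.898.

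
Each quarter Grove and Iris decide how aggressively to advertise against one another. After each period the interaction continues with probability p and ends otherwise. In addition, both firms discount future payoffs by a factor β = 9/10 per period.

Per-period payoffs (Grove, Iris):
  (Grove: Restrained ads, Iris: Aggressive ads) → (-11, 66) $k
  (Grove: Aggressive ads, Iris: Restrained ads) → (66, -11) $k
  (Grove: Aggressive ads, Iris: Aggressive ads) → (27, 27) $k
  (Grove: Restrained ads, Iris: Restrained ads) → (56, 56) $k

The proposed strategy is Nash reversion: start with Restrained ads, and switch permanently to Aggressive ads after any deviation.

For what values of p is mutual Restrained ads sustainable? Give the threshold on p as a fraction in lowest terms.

100/351

Expected continuation weight on next period's payoff is β·p = 9/10·p, which plays the role of the discount factor.
Cooperation requires 9/10·p ≥ (66−56)/(66−27) = 10/39, hence p ≥ 100/351.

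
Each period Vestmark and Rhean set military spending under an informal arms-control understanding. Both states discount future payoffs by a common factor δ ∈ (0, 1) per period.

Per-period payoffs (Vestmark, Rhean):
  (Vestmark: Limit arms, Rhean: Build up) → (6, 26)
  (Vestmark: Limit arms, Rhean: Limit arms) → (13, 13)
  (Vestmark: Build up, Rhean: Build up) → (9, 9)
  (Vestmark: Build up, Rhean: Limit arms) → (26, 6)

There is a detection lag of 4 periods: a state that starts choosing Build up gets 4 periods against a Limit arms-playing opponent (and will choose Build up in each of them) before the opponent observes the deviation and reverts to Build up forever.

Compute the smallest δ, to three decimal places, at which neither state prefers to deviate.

0.935

A deviator earns 26 for 4 periods, then 9 forever; cooperating earns 13 forever. Multiplying the IC by (1−δ):
13 ≥ 26(1−δ^4) + 9δ^4, so 17·δ^4 ≥ 13 and δ^4 ≥ 13/17.
δ ≥ (13/17)^(1/4) ≈ 0.935.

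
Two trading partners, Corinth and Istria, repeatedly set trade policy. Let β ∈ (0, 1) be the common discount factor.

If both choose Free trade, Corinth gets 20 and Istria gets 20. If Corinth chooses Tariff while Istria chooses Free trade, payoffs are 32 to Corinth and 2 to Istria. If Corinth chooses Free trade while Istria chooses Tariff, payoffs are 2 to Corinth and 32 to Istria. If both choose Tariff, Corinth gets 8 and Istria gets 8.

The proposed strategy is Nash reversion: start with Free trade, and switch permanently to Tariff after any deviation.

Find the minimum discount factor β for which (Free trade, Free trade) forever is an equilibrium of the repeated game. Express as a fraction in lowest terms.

One-period gain from deviating is 32 − 20 = 12. The loss is 20 − 8 = 12 in every subsequent period, with present value 12·β/(1−β).
Deviation is unprofitable when 12·β/(1−β) ≥ 12, i.e. β/(1−β) ≥ 1.
Equivalently β ≥ 12/(12+12) = 1/2.

1/2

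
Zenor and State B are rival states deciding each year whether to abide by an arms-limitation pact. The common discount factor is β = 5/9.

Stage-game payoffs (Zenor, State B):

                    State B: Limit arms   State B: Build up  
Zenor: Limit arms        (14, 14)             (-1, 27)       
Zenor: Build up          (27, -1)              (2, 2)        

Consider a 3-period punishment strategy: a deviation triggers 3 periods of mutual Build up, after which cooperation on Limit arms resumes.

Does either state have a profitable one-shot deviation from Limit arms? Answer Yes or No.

Yes

Comparing payoff streams over the 4 periods until play realigns: cooperate → 14(1+β+…+β^3); deviate → 27 + 2(β+…+β^3).
Cooperation is sustained iff (14−2)(β+…+β^3) ≥ 27−14.
β+…+β^3 = 5/9·(1−(5/9)^3)/(1−5/9) = 1.0357, and (27−14)/(14−2) = 1.0833.
1.0357 < 1.0833, so cooperation is not sustainable.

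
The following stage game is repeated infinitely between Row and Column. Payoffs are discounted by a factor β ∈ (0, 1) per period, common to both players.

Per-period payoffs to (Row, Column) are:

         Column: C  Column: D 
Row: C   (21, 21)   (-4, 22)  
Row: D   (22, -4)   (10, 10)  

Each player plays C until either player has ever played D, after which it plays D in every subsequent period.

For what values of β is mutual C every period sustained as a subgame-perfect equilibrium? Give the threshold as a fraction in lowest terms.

Cooperation forever yields 21 each period: 21/(1−β).
Deviating yields 22 once, then 10 forever: 22 + 10β/(1−β).
No profitable deviation requires 21/(1−β) ≥ 22 + 10β/(1−β).
Multiplying by (1−β): 21 ≥ 22(1−β) + 10β = 22 − 12β.
So 12β ≥ 1, i.e. β ≥ 1/12.

1/12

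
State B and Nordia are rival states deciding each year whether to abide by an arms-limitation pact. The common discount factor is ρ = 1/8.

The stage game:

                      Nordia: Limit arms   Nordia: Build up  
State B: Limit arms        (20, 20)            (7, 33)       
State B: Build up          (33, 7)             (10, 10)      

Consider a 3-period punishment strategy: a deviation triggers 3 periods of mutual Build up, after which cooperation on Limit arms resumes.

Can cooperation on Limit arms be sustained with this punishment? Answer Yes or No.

No

A one-shot deviation gives 33 now, then 10 for 3 periods, then back to 20.
Gain from deviating: (33−20) today; loss: (20−10) in each of the next 3 periods.
No-deviation condition: (20−10)(ρ+…+ρ^3) ≥ 33−20, i.e. ρ+…+ρ^3 ≥ 13/10.
At ρ = 1/8: ρ+…+ρ^3 = 0.1426 < 1.3000.
So cooperation is not sustainable.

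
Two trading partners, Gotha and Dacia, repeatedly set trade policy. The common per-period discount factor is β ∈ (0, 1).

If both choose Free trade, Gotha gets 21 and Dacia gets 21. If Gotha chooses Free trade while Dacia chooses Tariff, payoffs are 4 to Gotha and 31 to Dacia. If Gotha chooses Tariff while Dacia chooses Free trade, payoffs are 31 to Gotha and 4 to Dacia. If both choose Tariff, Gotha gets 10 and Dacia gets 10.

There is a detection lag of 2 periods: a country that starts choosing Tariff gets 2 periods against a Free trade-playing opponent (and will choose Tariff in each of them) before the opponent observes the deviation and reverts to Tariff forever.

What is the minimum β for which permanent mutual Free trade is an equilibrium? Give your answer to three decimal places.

0.690

Deviating for the 2 undetected periods gains 31−21 = 10 per period over cooperation, then loses 21−10 = 11 per period forever once punishment starts.
Gain: 10(1 + β + … + β^1); loss: 11·β^2/(1−β).
No profitable deviation ⇔ 10(1−β^2) ≤ 11·β^2, i.e. β^2 ≥ 10/(10+11) = 10/21.
Hence β ≥ (10/21)^(1/2) ≈ 0.690.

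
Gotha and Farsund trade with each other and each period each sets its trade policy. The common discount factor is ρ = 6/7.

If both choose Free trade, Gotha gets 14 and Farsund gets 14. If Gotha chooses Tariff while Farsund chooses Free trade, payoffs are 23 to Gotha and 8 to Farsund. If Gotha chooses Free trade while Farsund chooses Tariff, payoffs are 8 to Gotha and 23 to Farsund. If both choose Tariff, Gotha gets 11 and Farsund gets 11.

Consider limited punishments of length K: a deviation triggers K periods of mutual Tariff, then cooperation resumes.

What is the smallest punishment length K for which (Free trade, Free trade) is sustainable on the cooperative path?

5

Need Σ_{k=1}^{K} ρ^k ≥ (23−14)/(14−11) = 3.0000 at ρ = 6/7.
At K = 4 the sum is 2.7613 < 3.0000; at K = 5 it is 3.2240 ≥ 3.0000.
So the minimum punishment length is K = 5.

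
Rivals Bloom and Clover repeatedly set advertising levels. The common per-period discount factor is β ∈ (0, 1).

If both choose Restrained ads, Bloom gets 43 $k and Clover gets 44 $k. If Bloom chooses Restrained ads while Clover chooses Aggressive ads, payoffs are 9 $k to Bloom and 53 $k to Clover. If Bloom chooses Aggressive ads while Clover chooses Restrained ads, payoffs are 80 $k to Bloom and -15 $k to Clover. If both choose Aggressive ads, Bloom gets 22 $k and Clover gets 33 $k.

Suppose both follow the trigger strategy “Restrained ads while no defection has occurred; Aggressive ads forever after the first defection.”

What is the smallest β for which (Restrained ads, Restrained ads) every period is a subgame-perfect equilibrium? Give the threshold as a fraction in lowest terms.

Bloom: cooperation gives 43 each period; deviation gives 80 once then 22 forever.
  43/(1−β) ≥ 80 + 22β/(1−β) ⇒ β ≥ 37/58.
Clover: cooperation gives 44 each period; deviation gives 53 once then 33 forever.
  β ≥ 9/20.
Both must hold, so the binding constraint is Bloom's: β ≥ 37/58.

37/58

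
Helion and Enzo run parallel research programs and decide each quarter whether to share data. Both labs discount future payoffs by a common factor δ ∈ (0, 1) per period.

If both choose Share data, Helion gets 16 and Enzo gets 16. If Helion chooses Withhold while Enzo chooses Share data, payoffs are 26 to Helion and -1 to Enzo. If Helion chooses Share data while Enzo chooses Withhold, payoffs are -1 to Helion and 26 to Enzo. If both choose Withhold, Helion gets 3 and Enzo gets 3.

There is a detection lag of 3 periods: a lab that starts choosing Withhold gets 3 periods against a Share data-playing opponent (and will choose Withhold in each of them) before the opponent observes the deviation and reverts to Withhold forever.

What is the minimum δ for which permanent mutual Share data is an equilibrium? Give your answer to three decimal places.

0.758

Deviating for the 3 undetected periods gains 26−16 = 10 per period over cooperation, then loses 16−3 = 13 per period forever once punishment starts.
Gain: 10(1 + δ + … + δ^2); loss: 13·δ^3/(1−δ).
No profitable deviation ⇔ 10(1−δ^3) ≤ 13·δ^3, i.e. δ^3 ≥ 10/(10+13) = 10/23.
Hence δ ≥ (10/23)^(1/3) ≈ 0.758.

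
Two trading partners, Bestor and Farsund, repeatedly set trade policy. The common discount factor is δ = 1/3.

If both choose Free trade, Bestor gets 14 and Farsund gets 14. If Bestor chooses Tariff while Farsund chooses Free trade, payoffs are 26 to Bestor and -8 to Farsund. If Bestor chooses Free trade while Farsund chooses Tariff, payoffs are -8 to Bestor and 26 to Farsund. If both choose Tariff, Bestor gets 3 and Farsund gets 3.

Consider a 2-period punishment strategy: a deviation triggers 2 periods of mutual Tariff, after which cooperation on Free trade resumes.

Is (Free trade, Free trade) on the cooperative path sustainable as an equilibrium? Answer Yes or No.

A one-shot deviation gives 26 now, then 3 for 2 periods, then back to 14.
Gain from deviating: (26−14) today; loss: (14−3) in each of the next 2 periods.
No-deviation condition: (14−3)(δ+…+δ^2) ≥ 26−14, i.e. δ+…+δ^2 ≥ 12/11.
At δ = 1/3: δ+…+δ^2 = 0.4444 < 1.0909.
So cooperation is not sustainable.

No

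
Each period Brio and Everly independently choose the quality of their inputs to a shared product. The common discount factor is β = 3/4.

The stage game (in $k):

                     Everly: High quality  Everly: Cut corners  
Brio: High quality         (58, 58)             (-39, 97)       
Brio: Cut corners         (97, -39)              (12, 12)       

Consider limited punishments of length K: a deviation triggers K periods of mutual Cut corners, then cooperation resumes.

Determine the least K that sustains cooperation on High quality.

IC: β(1−β^K)/(1−β) ≥ (97−58)/(58−12) = 39/46.
With β = 3/4: need 1 − β^K ≥ 39/46·(1−3/4)/(3/4), i.e. β^K ≤ 0.7174.
Since (3/4)^1 = 0.7500 and (3/4)^2 = 0.5625, the smallest such K is 2.

2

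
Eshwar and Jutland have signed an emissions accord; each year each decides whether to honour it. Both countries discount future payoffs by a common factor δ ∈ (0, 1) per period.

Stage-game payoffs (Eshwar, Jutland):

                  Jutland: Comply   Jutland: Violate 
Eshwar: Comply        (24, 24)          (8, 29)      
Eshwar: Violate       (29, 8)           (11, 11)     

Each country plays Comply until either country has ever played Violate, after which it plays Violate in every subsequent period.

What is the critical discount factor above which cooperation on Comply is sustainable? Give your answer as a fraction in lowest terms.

Under grim trigger the critical discount factor is (T−C)/(T−P) with T = 29, C = 24, P = 11.
δ* = (29−24)/(29−11) = 5/18.

5/18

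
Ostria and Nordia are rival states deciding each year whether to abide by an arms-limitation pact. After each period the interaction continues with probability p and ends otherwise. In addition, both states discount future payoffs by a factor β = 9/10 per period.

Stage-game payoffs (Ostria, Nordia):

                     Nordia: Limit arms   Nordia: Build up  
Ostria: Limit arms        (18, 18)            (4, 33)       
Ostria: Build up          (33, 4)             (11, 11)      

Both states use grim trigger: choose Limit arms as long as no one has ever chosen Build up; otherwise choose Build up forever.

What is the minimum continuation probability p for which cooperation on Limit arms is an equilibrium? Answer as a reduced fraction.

Expected continuation weight on next period's payoff is β·p = 9/10·p, which plays the role of the discount factor.
Cooperation requires 9/10·p ≥ (33−18)/(33−11) = 15/22, hence p ≥ 25/33.

25/33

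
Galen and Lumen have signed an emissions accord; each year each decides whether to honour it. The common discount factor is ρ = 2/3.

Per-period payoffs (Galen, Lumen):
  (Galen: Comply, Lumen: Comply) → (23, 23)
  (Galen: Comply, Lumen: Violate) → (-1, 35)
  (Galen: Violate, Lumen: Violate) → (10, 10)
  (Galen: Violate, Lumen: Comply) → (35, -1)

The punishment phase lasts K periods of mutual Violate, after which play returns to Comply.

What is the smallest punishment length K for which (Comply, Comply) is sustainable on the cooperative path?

2

Need Σ_{k=1}^{K} ρ^k ≥ (35−23)/(23−10) = 0.9231 at ρ = 2/3.
At K = 1 the sum is 0.6667 < 0.9231; at K = 2 it is 1.1111 ≥ 0.9231.
So the minimum punishment length is K = 2.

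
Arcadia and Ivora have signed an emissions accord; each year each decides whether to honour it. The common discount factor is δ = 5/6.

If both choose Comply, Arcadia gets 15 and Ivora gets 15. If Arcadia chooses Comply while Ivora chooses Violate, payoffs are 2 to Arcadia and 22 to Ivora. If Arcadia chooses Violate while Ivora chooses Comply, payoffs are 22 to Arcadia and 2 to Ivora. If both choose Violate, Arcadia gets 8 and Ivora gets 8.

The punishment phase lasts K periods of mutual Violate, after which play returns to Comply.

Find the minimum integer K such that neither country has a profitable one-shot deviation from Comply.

IC: δ(1−δ^K)/(1−δ) ≥ (22−15)/(15−8) = 1.
With δ = 5/6: need 1 − δ^K ≥ 1·(1−5/6)/(5/6), i.e. δ^K ≤ 0.8000.
Since (5/6)^1 = 0.8333 and (5/6)^2 = 0.6944, the smallest such K is 2.

2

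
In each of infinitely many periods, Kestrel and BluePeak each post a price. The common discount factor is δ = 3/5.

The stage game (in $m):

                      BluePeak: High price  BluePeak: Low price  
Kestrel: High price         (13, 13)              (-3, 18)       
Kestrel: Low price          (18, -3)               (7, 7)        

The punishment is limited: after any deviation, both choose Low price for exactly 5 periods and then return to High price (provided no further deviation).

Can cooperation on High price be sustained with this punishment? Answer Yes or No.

IC: δ+…+δ^5 ≥ (18−13)/(13−7) = 5/6.
At δ = 3/5: partial sum = 1.3834 ≥ 0.8333. Cooperation sustainable.

Yes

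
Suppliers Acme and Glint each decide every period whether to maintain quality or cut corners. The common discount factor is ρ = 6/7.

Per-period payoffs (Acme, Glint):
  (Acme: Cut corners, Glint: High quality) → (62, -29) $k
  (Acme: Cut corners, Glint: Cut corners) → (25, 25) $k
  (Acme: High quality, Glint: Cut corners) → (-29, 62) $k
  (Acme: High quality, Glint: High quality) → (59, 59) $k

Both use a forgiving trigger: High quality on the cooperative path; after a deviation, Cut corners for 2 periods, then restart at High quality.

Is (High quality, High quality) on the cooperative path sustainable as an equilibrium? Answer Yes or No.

Yes

IC: ρ+…+ρ^2 ≥ (62−59)/(59−25) = 3/34.
At ρ = 6/7: partial sum = 1.5918 ≥ 0.0882. Cooperation sustainable.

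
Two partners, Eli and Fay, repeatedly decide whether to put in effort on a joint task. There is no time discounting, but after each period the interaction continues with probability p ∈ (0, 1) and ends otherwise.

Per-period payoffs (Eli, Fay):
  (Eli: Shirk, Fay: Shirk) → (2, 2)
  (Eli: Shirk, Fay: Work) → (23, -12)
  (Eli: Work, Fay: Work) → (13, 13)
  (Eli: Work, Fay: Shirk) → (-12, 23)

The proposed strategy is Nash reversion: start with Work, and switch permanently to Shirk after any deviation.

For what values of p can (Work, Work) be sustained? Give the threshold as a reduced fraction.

10/21

Expected cooperation value is 13 + p·13 + p²·13 + … = 13/(1−p); deviation gives 23 + p·2/(1−p).
13 ≥ 23(1−p) + 2p ⇒ 21p ≥ 10 ⇒ p ≥ 10/21.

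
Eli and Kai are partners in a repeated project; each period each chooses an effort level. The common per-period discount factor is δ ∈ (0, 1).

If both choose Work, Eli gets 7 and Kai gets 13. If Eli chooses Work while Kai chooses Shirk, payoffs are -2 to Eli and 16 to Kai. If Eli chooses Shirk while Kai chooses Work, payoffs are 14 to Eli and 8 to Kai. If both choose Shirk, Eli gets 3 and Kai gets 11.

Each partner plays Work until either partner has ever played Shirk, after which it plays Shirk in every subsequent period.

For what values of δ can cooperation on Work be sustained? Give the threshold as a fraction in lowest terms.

7/11

Eli: cooperation gives 7 each period; deviation gives 14 once then 3 forever.
  7/(1−δ) ≥ 14 + 3δ/(1−δ) ⇒ δ ≥ 7/11.
Kai: cooperation gives 13 each period; deviation gives 16 once then 11 forever.
  δ ≥ 3/5.
Both must hold, so the binding constraint is Eli's: δ ≥ 7/11.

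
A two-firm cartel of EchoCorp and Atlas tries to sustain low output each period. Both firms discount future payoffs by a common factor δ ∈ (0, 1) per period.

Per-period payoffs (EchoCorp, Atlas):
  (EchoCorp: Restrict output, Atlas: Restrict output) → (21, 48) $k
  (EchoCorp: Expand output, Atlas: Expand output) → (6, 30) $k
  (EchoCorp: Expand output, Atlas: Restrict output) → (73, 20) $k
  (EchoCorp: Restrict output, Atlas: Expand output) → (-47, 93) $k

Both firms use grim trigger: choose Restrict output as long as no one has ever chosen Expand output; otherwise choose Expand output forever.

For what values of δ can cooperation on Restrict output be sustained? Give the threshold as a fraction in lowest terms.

52/67

For EchoCorp: deviation gain 73−21 = 52, per-period punishment loss 21−6 = 15. IC gives δ ≥ 52/67.
For Atlas: gain 45, loss 18 per period, so δ ≥ 45/63 = 5/7.
The tighter constraint is EchoCorp's, so cooperation needs δ ≥ 52/67.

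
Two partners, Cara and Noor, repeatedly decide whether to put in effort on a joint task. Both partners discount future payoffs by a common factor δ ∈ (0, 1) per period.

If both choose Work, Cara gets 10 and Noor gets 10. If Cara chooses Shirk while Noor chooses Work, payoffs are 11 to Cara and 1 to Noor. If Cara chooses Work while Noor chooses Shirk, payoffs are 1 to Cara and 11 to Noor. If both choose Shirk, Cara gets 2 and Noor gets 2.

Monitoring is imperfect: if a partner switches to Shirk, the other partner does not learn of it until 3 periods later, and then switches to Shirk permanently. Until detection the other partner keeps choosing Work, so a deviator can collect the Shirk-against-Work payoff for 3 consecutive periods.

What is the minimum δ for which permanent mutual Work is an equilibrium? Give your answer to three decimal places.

A deviator earns 11 for 3 periods, then 2 forever; cooperating earns 10 forever. Multiplying the IC by (1−δ):
10 ≥ 11(1−δ^3) + 2δ^3, so 9·δ^3 ≥ 1 and δ^3 ≥ 1/9.
δ ≥ (1/9)^(1/3) ≈ 0.481.

0.481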